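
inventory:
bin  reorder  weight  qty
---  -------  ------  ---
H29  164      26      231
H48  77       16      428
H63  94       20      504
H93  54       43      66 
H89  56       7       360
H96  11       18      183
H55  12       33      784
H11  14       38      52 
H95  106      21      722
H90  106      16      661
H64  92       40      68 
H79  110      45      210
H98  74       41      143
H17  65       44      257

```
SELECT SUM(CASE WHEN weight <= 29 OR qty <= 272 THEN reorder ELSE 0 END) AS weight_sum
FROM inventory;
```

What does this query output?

1023

bin=H29: ✓ → 164
bin=H48: ✓ → 77
bin=H63: ✓ → 94
bin=H93: ✓ → 54
bin=H89: ✓ → 56
bin=H96: ✓ → 11
bin=H55: ✗
bin=H11: ✓ → 14
bin=H95: ✓ → 106
bin=H90: ✓ → 106
bin=H64: ✓ → 92
bin=H79: ✓ → 110
bin=H98: ✓ → 74
bin=H17: ✓ → 65
weight_sum = 164 + 77 + 94 + 54 + 56 + 11 + 14 + 106 + 106 + 92 + 110 + 74 + 65 = 1023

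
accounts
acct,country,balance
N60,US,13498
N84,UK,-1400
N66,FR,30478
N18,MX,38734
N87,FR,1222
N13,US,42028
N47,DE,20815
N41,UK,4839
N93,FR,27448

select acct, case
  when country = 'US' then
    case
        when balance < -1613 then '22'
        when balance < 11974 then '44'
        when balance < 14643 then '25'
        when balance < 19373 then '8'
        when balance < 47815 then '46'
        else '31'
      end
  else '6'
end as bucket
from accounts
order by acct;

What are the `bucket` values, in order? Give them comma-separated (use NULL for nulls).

acct=N13: country='US' → inner[balance < 47815] → 46
acct=N18: country='MX' → outer ELSE → 6
acct=N41: country='UK' → outer ELSE → 6
acct=N47: country='DE' → outer ELSE → 6
acct=N60: country='US' → inner[balance < 14643] → 25
acct=N66: country='FR' → outer ELSE → 6
acct=N84: country='UK' → outer ELSE → 6
acct=N87: country='FR' → outer ELSE → 6
acct=N93: country='FR' → outer ELSE → 6

46, 6, 6, 6, 25, 6, 6, 6, 6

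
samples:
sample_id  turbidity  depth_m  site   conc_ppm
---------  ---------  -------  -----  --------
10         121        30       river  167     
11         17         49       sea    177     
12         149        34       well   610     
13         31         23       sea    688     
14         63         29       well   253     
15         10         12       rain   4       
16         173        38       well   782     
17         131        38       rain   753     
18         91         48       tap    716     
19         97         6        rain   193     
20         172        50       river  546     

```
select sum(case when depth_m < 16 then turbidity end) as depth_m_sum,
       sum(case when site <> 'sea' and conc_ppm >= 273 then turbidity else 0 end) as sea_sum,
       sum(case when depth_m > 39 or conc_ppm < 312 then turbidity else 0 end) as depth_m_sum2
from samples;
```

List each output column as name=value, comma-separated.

[depth_m_sum: depth_m < 16]
sample_id=10: ✗
sample_id=11: ✗
sample_id=12: ✗
sample_id=13: ✗
sample_id=14: ✗
sample_id=15: ✓ → 10
sample_id=16: ✗
sample_id=17: ✗
sample_id=18: ✗
sample_id=19: ✓ → 97
sample_id=20: ✗
depth_m_sum = 10 + 97 = 107
—
[sea_sum: site <> 'sea' and conc_ppm >= 273]
sample_id=10: ✗
sample_id=11: ✗
sample_id=12: ✓ → 149
sample_id=13: ✗
sample_id=14: ✗
sample_id=15: ✗
sample_id=16: ✓ → 173
sample_id=17: ✓ → 131
sample_id=18: ✓ → 91
sample_id=19: ✗
sample_id=20: ✓ → 172
sea_sum = 149 + 173 + 131 + 91 + 172 = 716
—
[depth_m_sum2: depth_m > 39 or conc_ppm < 312]
sample_id=10: ✓ → 121
sample_id=11: ✓ → 17
sample_id=12: ✗
sample_id=13: ✗
sample_id=14: ✓ → 63
sample_id=15: ✓ → 10
sample_id=16: ✗
sample_id=17: ✗
sample_id=18: ✓ → 91
sample_id=19: ✓ → 97
sample_id=20: ✓ → 172
depth_m_sum2 = 121 + 17 + 63 + 10 + 91 + 97 + 172 = 571

depth_m_sum=107, sea_sum=716, depth_m_sum2=571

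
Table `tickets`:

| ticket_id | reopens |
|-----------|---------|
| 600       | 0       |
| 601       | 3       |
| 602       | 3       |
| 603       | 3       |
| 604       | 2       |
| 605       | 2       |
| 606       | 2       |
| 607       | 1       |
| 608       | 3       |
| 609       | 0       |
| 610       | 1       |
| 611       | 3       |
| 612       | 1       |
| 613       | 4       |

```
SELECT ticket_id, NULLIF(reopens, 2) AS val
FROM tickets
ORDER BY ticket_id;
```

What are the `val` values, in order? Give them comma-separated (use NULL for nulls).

ticket_id=600: reopens=0 vs 2: differ → 0
ticket_id=601: reopens=3 vs 2: differ → 3
ticket_id=602: reopens=3 vs 2: differ → 3
ticket_id=603: reopens=3 vs 2: differ → 3
ticket_id=604: reopens=2 vs 2: equal → NULL
ticket_id=605: reopens=2 vs 2: equal → NULL
ticket_id=606: reopens=2 vs 2: equal → NULL
ticket_id=607: reopens=1 vs 2: differ → 1
ticket_id=608: reopens=3 vs 2: differ → 3
ticket_id=609: reopens=0 vs 2: differ → 0
ticket_id=610: reopens=1 vs 2: differ → 1
ticket_id=611: reopens=3 vs 2: differ → 3
ticket_id=612: reopens=1 vs 2: differ → 1
ticket_id=613: reopens=4 vs 2: differ → 4

0, 3, 3, 3, NULL, NULL, NULL, 1, 3, 0, 1, 3, 1, 4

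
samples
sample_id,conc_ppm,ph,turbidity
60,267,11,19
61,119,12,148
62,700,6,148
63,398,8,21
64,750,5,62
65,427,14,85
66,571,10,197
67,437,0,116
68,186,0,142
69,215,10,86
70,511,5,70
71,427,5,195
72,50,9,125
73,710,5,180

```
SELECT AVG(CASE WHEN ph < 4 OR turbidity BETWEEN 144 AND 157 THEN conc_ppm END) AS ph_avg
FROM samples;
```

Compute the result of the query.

360.5

sample_id=60: ✗
sample_id=61: ✓ → 119
sample_id=62: ✓ → 700
sample_id=63: ✗
sample_id=64: ✗
sample_id=65: ✗
sample_id=66: ✗
sample_id=67: ✓ → 437
sample_id=68: ✓ → 186
sample_id=69: ✗
sample_id=70: ✗
sample_id=71: ✗
sample_id=72: ✗
sample_id=73: ✗
ph_avg = (119 + 700 + 437 + 186) / 4 = 360.5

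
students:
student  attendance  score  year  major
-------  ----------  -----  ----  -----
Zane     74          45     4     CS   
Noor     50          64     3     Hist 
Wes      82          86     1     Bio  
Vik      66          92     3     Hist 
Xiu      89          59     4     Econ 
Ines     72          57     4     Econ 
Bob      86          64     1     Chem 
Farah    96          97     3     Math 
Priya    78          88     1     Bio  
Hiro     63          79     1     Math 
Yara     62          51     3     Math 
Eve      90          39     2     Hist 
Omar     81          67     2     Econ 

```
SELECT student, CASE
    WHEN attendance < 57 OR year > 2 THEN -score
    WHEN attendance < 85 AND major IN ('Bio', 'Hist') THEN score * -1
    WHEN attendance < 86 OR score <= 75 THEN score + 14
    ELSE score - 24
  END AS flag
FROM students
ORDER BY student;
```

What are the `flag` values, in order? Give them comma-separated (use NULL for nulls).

78, 53, -97, 93, -57, -64, 81, -88, -92, -86, -59, -51, -45

student=Bob: attendance < 86 OR score <= 75 → 78
student=Eve: attendance < 86 OR score <= 75 → 53
student=Farah: attendance < 57 OR year > 2 → -97
student=Hiro: attendance < 86 OR score <= 75 → 93
student=Ines: attendance < 57 OR year > 2 → -57
student=Noor: attendance < 57 OR year > 2 → -64
student=Omar: attendance < 86 OR score <= 75 → 81
student=Priya: attendance < 85 AND major IN ('Bio', 'Hist') → -88
student=Vik: attendance < 57 OR year > 2 → -92
student=Wes: attendance < 85 AND major IN ('Bio', 'Hist') → -86
student=Xiu: attendance < 57 OR year > 2 → -59
student=Yara: attendance < 57 OR year > 2 → -51
student=Zane: attendance < 57 OR year > 2 → -45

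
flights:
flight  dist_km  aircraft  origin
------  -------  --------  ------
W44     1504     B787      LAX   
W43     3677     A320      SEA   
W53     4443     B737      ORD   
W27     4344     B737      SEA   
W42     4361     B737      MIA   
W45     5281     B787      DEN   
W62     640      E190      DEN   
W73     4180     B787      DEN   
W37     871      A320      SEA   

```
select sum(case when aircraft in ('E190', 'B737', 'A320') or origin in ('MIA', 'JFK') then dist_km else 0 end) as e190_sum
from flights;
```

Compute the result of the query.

18336

flight=W44: ✗
flight=W43: ✓ → 3677
flight=W53: ✓ → 4443
flight=W27: ✓ → 4344
flight=W42: ✓ → 4361
flight=W45: ✗
flight=W62: ✓ → 640
flight=W73: ✗
flight=W37: ✓ → 871
e190_sum = 3677 + 4443 + 4344 + 4361 + 640 + 871 = 18336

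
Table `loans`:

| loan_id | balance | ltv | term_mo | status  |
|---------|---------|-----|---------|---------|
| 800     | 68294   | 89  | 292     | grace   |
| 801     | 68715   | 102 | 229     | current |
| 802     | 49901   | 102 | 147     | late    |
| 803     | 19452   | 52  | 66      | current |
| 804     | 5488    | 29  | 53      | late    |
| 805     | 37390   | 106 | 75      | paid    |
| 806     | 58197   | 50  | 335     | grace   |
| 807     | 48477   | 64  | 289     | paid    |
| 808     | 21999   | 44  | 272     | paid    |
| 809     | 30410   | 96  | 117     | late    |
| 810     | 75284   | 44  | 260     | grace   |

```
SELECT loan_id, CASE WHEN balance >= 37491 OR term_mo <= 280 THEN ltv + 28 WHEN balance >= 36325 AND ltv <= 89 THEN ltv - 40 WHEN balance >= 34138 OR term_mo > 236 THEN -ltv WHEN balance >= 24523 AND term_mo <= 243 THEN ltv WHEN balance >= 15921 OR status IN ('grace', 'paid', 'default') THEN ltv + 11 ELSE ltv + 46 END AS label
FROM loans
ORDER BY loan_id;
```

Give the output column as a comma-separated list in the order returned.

117, 130, 130, 80, 57, 134, 78, 92, 72, 124, 72

loan_id=800: balance >= 37491 OR term_mo <= 280 → 117
loan_id=801: balance >= 37491 OR term_mo <= 280 → 130
loan_id=802: balance >= 37491 OR term_mo <= 280 → 130
loan_id=803: balance >= 37491 OR term_mo <= 280 → 80
loan_id=804: balance >= 37491 OR term_mo <= 280 → 57
loan_id=805: balance >= 37491 OR term_mo <= 280 → 134
loan_id=806: balance >= 37491 OR term_mo <= 280 → 78
loan_id=807: balance >= 37491 OR term_mo <= 280 → 92
loan_id=808: balance >= 37491 OR term_mo <= 280 → 72
loan_id=809: balance >= 37491 OR term_mo <= 280 → 124
loan_id=810: balance >= 37491 OR term_mo <= 280 → 72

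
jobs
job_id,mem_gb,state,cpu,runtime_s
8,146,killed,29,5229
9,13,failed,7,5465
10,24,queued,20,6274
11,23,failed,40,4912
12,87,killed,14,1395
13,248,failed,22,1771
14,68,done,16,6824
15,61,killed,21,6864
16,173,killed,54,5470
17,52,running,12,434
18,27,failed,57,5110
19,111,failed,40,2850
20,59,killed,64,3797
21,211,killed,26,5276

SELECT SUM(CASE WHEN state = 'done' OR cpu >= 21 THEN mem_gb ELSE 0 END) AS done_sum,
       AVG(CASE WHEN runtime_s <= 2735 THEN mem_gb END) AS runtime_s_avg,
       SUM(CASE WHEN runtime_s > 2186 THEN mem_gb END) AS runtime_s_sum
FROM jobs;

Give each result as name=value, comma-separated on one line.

[done_sum: state = 'done' OR cpu >= 21]
job_id=8: ✓ → 146
job_id=9: ✗
job_id=10: ✗
job_id=11: ✓ → 23
job_id=12: ✗
job_id=13: ✓ → 248
job_id=14: ✓ → 68
job_id=15: ✓ → 61
job_id=16: ✓ → 173
job_id=17: ✗
job_id=18: ✓ → 27
job_id=19: ✓ → 111
job_id=20: ✓ → 59
job_id=21: ✓ → 211
done_sum = 146 + 23 + 248 + 68 + 61 + 173 + 27 + 111 + 59 + 211 = 1127
—
[runtime_s_avg: runtime_s <= 2735]
job_id=8: ✗
job_id=9: ✗
job_id=10: ✗
job_id=11: ✗
job_id=12: ✓ → 87
job_id=13: ✓ → 248
job_id=14: ✗
job_id=15: ✗
job_id=16: ✗
job_id=17: ✓ → 52
job_id=18: ✗
job_id=19: ✗
job_id=20: ✗
job_id=21: ✗
runtime_s_avg = (87 + 248 + 52) / 3 = 129
—
[runtime_s_sum: runtime_s > 2186]
job_id=8: ✓ → 146
job_id=9: ✓ → 13
job_id=10: ✓ → 24
job_id=11: ✓ → 23
job_id=12: ✗
job_id=13: ✗
job_id=14: ✓ → 68
job_id=15: ✓ → 61
job_id=16: ✓ → 173
job_id=17: ✗
job_id=18: ✓ → 27
job_id=19: ✓ → 111
job_id=20: ✓ → 59
job_id=21: ✓ → 211
runtime_s_sum = 146 + 13 + 24 + 23 + 68 + 61 + 173 + 27 + 111 + 59 + 211 = 916

done_sum=1127, runtime_s_avg=129, runtime_s_sum=916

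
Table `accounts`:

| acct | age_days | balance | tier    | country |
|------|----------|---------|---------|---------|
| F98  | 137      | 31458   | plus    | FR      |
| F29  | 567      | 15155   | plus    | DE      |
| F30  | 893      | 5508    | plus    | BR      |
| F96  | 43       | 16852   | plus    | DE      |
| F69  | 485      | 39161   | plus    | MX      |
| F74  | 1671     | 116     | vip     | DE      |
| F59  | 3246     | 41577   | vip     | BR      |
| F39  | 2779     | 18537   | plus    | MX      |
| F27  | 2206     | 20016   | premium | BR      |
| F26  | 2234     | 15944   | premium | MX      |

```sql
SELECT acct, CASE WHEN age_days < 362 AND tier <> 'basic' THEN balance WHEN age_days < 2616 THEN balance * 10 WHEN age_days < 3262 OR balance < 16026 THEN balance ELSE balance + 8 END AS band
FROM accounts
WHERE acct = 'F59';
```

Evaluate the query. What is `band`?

acct = F59: age_days=3246, balance=41577, tier=vip, country=BR.
age_days < 362 AND tier <> 'basic' → false
age_days < 2616 → false
age_days < 3262 OR balance < 16026 → true → 41577

41577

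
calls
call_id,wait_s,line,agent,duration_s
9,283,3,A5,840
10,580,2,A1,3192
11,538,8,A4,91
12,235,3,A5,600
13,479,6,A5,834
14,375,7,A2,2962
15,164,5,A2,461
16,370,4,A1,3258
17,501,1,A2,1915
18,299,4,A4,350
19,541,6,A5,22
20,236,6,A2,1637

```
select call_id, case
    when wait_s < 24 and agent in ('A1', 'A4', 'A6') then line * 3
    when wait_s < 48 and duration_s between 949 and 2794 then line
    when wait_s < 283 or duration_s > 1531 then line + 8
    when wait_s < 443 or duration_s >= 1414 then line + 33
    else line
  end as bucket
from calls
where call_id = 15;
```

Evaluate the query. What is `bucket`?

call_id = 15: wait_s=164, line=5, agent=A2, duration_s=461.
wait_s < 24 and agent in ('A1', 'A4', 'A6') → false
wait_s < 48 and duration_s between 949 and 2794 → false
wait_s < 283 or duration_s > 1531 → true → 13

13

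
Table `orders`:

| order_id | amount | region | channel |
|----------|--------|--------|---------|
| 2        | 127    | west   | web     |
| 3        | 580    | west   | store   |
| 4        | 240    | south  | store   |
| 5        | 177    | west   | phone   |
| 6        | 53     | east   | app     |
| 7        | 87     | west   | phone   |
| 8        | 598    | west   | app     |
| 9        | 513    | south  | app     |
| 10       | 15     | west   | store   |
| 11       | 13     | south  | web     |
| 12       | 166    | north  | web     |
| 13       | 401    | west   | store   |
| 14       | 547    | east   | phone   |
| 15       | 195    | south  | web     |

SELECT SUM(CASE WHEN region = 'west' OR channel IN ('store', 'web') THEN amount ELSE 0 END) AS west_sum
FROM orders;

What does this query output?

order_id=2: ✓ → 127
order_id=3: ✓ → 580
order_id=4: ✓ → 240
order_id=5: ✓ → 177
order_id=6: ✗
order_id=7: ✓ → 87
order_id=8: ✓ → 598
order_id=9: ✗
order_id=10: ✓ → 15
order_id=11: ✓ → 13
order_id=12: ✓ → 166
order_id=13: ✓ → 401
order_id=14: ✗
order_id=15: ✓ → 195
west_sum = 127 + 580 + 240 + 177 + 87 + 598 + 15 + 13 + 166 + 401 + 195 = 2599

2599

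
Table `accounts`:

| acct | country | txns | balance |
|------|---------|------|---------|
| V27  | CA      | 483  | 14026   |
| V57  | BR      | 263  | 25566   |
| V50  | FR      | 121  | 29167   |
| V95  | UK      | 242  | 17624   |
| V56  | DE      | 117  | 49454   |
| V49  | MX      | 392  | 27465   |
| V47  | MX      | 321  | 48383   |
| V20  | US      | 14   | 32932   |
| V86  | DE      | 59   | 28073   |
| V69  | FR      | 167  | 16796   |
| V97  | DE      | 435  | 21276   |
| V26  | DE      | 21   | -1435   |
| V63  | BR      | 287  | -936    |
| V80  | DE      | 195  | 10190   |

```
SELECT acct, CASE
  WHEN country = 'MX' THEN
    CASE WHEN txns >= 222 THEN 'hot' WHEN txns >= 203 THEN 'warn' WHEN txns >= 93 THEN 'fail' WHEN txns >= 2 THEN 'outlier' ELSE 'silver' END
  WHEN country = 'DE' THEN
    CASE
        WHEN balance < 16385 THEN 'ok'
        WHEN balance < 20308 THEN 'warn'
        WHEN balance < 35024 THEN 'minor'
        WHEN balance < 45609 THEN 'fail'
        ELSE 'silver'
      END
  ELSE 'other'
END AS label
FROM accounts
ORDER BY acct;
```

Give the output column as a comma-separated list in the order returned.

acct=V20: country='US' → outer ELSE → other
acct=V26: country='DE' → inner[balance < 16385] → ok
acct=V27: country='CA' → outer ELSE → other
acct=V47: country='MX' → inner[txns >= 222] → hot
acct=V49: country='MX' → inner[txns >= 222] → hot
acct=V50: country='FR' → outer ELSE → other
acct=V56: country='DE' → inner[ELSE] → silver
acct=V57: country='BR' → outer ELSE → other
acct=V63: country='BR' → outer ELSE → other
acct=V69: country='FR' → outer ELSE → other
acct=V80: country='DE' → inner[balance < 16385] → ok
acct=V86: country='DE' → inner[balance < 35024] → minor
acct=V95: country='UK' → outer ELSE → other
acct=V97: country='DE' → inner[balance < 35024] → minor

other, ok, other, hot, hot, other, silver, other, other, other, ok, minor, other, minor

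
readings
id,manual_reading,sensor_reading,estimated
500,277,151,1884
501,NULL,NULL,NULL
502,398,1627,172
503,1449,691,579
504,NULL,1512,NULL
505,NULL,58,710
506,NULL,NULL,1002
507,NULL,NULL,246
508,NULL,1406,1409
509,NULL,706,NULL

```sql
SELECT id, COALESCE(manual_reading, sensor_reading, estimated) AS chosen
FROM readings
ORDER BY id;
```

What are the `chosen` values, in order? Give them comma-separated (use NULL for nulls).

id=500: manual_reading=277 → 277
id=501: manual_reading=NULL, sensor_reading=NULL, estimated=NULL (all NULL) → NULL
id=502: manual_reading=398 → 398
id=503: manual_reading=1449 → 1449
id=504: manual_reading=NULL, sensor_reading=1512 → 1512
id=505: manual_reading=NULL, sensor_reading=58 → 58
id=506: manual_reading=NULL, sensor_reading=NULL, estimated=1002 → 1002
id=507: manual_reading=NULL, sensor_reading=NULL, estimated=246 → 246
id=508: manual_reading=NULL, sensor_reading=1406 → 1406
id=509: manual_reading=NULL, sensor_reading=706 → 706

277, NULL, 398, 1449, 1512, 58, 1002, 246, 1406, 706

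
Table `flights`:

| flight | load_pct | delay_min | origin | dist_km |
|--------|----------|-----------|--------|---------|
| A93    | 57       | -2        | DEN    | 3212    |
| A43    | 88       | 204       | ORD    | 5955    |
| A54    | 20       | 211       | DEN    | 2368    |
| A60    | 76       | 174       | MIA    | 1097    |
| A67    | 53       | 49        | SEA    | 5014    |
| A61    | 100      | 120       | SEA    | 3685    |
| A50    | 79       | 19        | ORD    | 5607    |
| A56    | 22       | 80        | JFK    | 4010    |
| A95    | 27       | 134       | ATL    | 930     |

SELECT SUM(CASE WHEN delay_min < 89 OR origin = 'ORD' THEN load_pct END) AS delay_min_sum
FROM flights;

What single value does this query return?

299

flight=A93: ✓ → 57
flight=A43: ✓ → 88
flight=A54: ✗
flight=A60: ✗
flight=A67: ✓ → 53
flight=A61: ✗
flight=A50: ✓ → 79
flight=A56: ✓ → 22
flight=A95: ✗
delay_min_sum = 57 + 88 + 53 + 79 + 22 = 299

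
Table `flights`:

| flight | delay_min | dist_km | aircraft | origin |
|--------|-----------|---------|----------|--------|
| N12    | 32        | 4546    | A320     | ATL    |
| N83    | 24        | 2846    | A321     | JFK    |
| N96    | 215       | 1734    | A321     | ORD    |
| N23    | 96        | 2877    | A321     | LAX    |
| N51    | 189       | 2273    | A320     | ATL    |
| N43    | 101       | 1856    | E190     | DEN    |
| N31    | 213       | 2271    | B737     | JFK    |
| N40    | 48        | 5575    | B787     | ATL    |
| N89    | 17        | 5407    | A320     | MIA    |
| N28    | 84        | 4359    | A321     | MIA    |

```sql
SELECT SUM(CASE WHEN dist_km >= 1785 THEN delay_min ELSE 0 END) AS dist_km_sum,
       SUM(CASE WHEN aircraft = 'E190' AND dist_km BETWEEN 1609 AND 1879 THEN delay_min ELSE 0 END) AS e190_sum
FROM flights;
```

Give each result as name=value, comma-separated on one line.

dist_km_sum=804, e190_sum=101

[dist_km_sum: dist_km >= 1785]
flight=N12: ✓ → 32
flight=N83: ✓ → 24
flight=N96: ✗
flight=N23: ✓ → 96
flight=N51: ✓ → 189
flight=N43: ✓ → 101
flight=N31: ✓ → 213
flight=N40: ✓ → 48
flight=N89: ✓ → 17
flight=N28: ✓ → 84
dist_km_sum = 32 + 24 + 96 + 189 + 101 + 213 + 48 + 17 + 84 = 804
—
[e190_sum: aircraft = 'E190' AND dist_km BETWEEN 1609 AND 1879]
flight=N12: ✗
flight=N83: ✗
flight=N96: ✗
flight=N23: ✗
flight=N51: ✗
flight=N43: ✓ → 101
flight=N31: ✗
flight=N40: ✗
flight=N89: ✗
flight=N28: ✗
e190_sum = 101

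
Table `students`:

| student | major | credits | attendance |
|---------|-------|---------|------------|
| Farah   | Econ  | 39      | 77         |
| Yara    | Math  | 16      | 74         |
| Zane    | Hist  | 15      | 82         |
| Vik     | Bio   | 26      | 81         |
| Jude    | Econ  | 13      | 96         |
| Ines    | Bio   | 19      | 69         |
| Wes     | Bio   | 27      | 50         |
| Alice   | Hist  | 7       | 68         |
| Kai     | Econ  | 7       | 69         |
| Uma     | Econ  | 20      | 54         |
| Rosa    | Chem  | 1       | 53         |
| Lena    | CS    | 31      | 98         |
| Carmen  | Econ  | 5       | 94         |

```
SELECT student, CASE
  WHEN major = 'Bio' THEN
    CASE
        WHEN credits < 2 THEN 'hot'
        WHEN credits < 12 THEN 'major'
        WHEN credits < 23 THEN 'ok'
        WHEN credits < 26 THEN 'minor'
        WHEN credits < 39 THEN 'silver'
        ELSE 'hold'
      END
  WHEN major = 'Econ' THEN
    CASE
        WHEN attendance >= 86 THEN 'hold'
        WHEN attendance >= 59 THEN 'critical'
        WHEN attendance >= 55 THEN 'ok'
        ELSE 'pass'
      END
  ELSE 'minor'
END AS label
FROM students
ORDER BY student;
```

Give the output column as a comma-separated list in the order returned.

minor, hold, critical, ok, hold, critical, minor, minor, pass, silver, silver, minor, minor

student=Alice: major='Hist' → outer ELSE → minor
student=Carmen: major='Econ' → inner[attendance >= 86] → hold
student=Farah: major='Econ' → inner[attendance >= 59] → critical
student=Ines: major='Bio' → inner[credits < 23] → ok
student=Jude: major='Econ' → inner[attendance >= 86] → hold
student=Kai: major='Econ' → inner[attendance >= 59] → critical
student=Lena: major='CS' → outer ELSE → minor
student=Rosa: major='Chem' → outer ELSE → minor
student=Uma: major='Econ' → inner[ELSE] → pass
student=Vik: major='Bio' → inner[credits < 39] → silver
student=Wes: major='Bio' → inner[credits < 39] → silver
student=Yara: major='Math' → outer ELSE → minor
student=Zane: major='Hist' → outer ELSE → minor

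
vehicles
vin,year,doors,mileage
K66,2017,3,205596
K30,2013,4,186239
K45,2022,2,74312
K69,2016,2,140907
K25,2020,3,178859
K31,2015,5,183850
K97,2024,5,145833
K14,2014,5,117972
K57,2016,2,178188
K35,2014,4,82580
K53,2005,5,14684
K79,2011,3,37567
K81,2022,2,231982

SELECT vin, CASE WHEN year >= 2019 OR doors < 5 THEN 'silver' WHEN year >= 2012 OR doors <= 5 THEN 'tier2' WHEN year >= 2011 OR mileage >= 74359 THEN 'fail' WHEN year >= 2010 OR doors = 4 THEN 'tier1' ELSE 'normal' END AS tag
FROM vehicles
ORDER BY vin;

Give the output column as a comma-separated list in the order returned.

vin=K14: year >= 2012 OR doors <= 5 → tier2
vin=K25: year >= 2019 OR doors < 5 → silver
vin=K30: year >= 2019 OR doors < 5 → silver
vin=K31: year >= 2012 OR doors <= 5 → tier2
vin=K35: year >= 2019 OR doors < 5 → silver
vin=K45: year >= 2019 OR doors < 5 → silver
vin=K53: year >= 2012 OR doors <= 5 → tier2
vin=K57: year >= 2019 OR doors < 5 → silver
vin=K66: year >= 2019 OR doors < 5 → silver
vin=K69: year >= 2019 OR doors < 5 → silver
vin=K79: year >= 2019 OR doors < 5 → silver
vin=K81: year >= 2019 OR doors < 5 → silver
vin=K97: year >= 2019 OR doors < 5 → silver

tier2, silver, silver, tier2, silver, silver, tier2, silver, silver, silver, silver, silver, silver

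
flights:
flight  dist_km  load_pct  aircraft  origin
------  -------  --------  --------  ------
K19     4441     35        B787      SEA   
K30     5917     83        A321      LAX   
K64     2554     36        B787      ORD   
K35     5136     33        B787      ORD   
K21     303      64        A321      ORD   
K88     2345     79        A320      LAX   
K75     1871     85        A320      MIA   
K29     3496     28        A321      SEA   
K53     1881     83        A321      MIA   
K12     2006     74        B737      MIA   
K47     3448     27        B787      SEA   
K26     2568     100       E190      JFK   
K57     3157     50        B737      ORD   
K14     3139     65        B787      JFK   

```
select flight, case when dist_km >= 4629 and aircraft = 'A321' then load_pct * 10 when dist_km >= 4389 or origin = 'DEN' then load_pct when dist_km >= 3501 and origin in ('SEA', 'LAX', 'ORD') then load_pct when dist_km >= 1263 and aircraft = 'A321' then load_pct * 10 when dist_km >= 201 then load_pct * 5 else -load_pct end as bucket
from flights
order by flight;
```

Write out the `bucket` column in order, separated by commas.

370, 325, 35, 320, 500, 280, 830, 33, 135, 830, 250, 180, 425, 395

flight=K12: dist_km >= 201 → 370
flight=K14: dist_km >= 201 → 325
flight=K19: dist_km >= 4389 or origin = 'DEN' → 35
flight=K21: dist_km >= 201 → 320
flight=K26: dist_km >= 201 → 500
flight=K29: dist_km >= 1263 and aircraft = 'A321' → 280
flight=K30: dist_km >= 4629 and aircraft = 'A321' → 830
flight=K35: dist_km >= 4389 or origin = 'DEN' → 33
flight=K47: dist_km >= 201 → 135
flight=K53: dist_km >= 1263 and aircraft = 'A321' → 830
flight=K57: dist_km >= 201 → 250
flight=K64: dist_km >= 201 → 180
flight=K75: dist_km >= 201 → 425
flight=K88: dist_km >= 201 → 395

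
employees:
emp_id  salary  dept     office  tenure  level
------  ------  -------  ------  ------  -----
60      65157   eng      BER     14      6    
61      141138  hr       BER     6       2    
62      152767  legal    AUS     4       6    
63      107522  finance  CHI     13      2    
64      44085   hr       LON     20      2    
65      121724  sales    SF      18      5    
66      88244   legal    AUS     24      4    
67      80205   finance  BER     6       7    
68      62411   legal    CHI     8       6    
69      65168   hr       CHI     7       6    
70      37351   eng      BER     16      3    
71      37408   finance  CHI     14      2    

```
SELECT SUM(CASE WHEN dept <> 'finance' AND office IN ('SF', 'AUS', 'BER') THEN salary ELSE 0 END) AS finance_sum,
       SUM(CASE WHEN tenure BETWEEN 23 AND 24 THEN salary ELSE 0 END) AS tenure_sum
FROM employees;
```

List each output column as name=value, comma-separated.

finance_sum=606381, tenure_sum=88244

[finance_sum: dept <> 'finance' AND office IN ('SF', 'AUS', 'BER')]
emp_id=60: ✓ → 65157
emp_id=61: ✓ → 141138
emp_id=62: ✓ → 152767
emp_id=63: ✗
emp_id=64: ✗
emp_id=65: ✓ → 121724
emp_id=66: ✓ → 88244
emp_id=67: ✗
emp_id=68: ✗
emp_id=69: ✗
emp_id=70: ✓ → 37351
emp_id=71: ✗
finance_sum = 65157 + 141138 + 152767 + 121724 + 88244 + 37351 = 606381
—
[tenure_sum: tenure BETWEEN 23 AND 24]
emp_id=60: ✗
emp_id=61: ✗
emp_id=62: ✗
emp_id=63: ✗
emp_id=64: ✗
emp_id=65: ✗
emp_id=66: ✓ → 88244
emp_id=67: ✗
emp_id=68: ✗
emp_id=69: ✗
emp_id=70: ✗
emp_id=71: ✗
tenure_sum = 88244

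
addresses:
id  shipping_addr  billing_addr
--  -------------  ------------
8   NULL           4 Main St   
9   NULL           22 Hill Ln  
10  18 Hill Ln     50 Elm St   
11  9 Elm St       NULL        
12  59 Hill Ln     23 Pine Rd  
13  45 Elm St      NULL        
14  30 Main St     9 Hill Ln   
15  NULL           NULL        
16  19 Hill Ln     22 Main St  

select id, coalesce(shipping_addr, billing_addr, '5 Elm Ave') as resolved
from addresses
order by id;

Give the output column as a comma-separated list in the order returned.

id=8: shipping_addr=NULL, billing_addr=4 Main St → 4 Main St
id=9: shipping_addr=NULL, billing_addr=22 Hill Ln → 22 Hill Ln
id=10: shipping_addr=18 Hill Ln → 18 Hill Ln
id=11: shipping_addr=9 Elm St → 9 Elm St
id=12: shipping_addr=59 Hill Ln → 59 Hill Ln
id=13: shipping_addr=45 Elm St → 45 Elm St
id=14: shipping_addr=30 Main St → 30 Main St
id=15: shipping_addr=NULL, billing_addr=NULL, → literal 5 Elm Ave → 5 Elm Ave
id=16: shipping_addr=19 Hill Ln → 19 Hill Ln

4 Main St, 22 Hill Ln, 18 Hill Ln, 9 Elm St, 59 Hill Ln, 45 Elm St, 30 Main St, 5 Elm Ave, 19 Hill Ln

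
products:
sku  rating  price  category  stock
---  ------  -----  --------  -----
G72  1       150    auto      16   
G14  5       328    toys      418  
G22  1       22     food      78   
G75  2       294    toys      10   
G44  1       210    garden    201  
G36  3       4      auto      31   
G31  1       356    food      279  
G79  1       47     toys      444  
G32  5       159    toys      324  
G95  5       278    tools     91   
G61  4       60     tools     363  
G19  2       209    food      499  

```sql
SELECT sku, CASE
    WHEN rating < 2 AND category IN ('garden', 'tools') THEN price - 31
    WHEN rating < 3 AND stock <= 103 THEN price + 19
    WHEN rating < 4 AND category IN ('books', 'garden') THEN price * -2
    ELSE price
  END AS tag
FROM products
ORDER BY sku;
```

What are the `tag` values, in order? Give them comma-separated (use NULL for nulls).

sku=G14: ELSE → 328
sku=G19: ELSE → 209
sku=G22: rating < 3 AND stock <= 103 → 41
sku=G31: ELSE → 356
sku=G32: ELSE → 159
sku=G36: ELSE → 4
sku=G44: rating < 2 AND category IN ('garden', 'tools') → 179
sku=G61: ELSE → 60
sku=G72: rating < 3 AND stock <= 103 → 169
sku=G75: rating < 3 AND stock <= 103 → 313
sku=G79: ELSE → 47
sku=G95: ELSE → 278

328, 209, 41, 356, 159, 4, 179, 60, 169, 313, 47, 278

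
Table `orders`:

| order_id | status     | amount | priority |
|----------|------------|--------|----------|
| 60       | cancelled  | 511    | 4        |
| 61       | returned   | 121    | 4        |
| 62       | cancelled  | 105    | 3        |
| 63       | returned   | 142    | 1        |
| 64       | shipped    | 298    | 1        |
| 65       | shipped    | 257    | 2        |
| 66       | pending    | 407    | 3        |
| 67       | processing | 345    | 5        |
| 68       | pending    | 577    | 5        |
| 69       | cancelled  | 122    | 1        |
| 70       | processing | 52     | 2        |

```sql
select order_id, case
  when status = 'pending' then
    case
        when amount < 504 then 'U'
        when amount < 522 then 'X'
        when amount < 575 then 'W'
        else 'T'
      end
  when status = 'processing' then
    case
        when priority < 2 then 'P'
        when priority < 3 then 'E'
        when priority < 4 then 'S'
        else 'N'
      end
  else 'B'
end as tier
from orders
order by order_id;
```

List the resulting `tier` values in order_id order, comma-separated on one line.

order_id=60: status='cancelled' → outer ELSE → B
order_id=61: status='returned' → outer ELSE → B
order_id=62: status='cancelled' → outer ELSE → B
order_id=63: status='returned' → outer ELSE → B
order_id=64: status='shipped' → outer ELSE → B
order_id=65: status='shipped' → outer ELSE → B
order_id=66: status='pending' → inner[amount < 504] → U
order_id=67: status='processing' → inner[ELSE] → N
order_id=68: status='pending' → inner[ELSE] → T
order_id=69: status='cancelled' → outer ELSE → B
order_id=70: status='processing' → inner[priority < 3] → E

B, B, B, B, B, B, U, N, T, B, E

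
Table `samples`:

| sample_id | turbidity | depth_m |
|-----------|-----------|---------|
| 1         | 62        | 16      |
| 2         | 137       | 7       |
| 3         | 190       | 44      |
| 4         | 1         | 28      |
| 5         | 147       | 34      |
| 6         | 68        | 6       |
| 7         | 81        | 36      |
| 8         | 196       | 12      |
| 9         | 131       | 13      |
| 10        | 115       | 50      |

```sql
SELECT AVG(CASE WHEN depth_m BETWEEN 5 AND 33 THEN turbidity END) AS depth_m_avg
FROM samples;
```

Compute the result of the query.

99.1666666667

sample_id=1: ✓ → 62
sample_id=2: ✓ → 137
sample_id=3: ✗
sample_id=4: ✓ → 1
sample_id=5: ✗
sample_id=6: ✓ → 68
sample_id=7: ✗
sample_id=8: ✓ → 196
sample_id=9: ✓ → 131
sample_id=10: ✗
depth_m_avg = (62 + 137 + 1 + 68 + 196 + 131) / 6 = 99.1666666667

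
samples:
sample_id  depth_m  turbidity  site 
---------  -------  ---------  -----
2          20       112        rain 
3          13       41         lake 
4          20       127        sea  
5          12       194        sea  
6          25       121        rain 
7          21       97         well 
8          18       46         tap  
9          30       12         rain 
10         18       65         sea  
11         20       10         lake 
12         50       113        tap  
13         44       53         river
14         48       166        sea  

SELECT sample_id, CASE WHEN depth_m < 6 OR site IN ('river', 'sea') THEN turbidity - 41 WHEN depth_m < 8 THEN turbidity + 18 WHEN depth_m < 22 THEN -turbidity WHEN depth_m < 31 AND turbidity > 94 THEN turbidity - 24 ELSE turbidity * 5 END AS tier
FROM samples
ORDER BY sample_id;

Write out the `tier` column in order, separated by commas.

sample_id=2: depth_m < 22 → -112
sample_id=3: depth_m < 22 → -41
sample_id=4: depth_m < 6 OR site IN ('river', 'sea') → 86
sample_id=5: depth_m < 6 OR site IN ('river', 'sea') → 153
sample_id=6: depth_m < 31 AND turbidity > 94 → 97
sample_id=7: depth_m < 22 → -97
sample_id=8: depth_m < 22 → -46
sample_id=9: ELSE → 60
sample_id=10: depth_m < 6 OR site IN ('river', 'sea') → 24
sample_id=11: depth_m < 22 → -10
sample_id=12: ELSE → 565
sample_id=13: depth_m < 6 OR site IN ('river', 'sea') → 12
sample_id=14: depth_m < 6 OR site IN ('river', 'sea') → 125

-112, -41, 86, 153, 97, -97, -46, 60, 24, -10, 565, 12, 125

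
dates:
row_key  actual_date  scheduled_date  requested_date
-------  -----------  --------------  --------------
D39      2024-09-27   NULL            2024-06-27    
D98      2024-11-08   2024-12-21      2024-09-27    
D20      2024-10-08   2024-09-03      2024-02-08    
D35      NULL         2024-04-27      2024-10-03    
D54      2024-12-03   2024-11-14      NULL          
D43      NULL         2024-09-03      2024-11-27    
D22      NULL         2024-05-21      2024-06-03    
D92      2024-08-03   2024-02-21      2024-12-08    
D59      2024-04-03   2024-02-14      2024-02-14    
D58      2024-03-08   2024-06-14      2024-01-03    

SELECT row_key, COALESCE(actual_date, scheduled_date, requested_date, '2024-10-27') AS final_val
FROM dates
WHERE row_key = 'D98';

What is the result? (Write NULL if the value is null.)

2024-11-08

row_key = D98: actual_date=2024-11-08, scheduled_date=2024-12-21, requested_date=2024-09-27.
actual_date=2024-11-08 → 2024-11-08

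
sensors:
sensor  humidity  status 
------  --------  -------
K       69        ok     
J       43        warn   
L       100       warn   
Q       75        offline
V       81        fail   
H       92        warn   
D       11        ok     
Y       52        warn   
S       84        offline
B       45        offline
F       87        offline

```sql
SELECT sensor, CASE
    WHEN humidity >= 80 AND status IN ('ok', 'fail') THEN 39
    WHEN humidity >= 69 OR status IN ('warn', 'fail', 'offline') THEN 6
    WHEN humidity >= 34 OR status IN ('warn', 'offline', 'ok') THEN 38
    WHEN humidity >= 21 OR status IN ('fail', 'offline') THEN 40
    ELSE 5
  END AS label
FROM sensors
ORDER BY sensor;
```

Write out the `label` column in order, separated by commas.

sensor=B: humidity >= 69 OR status IN ('warn', 'fail', 'offline') → 6
sensor=D: humidity >= 34 OR status IN ('warn', 'offline', 'ok') → 38
sensor=F: humidity >= 69 OR status IN ('warn', 'fail', 'offline') → 6
sensor=H: humidity >= 69 OR status IN ('warn', 'fail', 'offline') → 6
sensor=J: humidity >= 69 OR status IN ('warn', 'fail', 'offline') → 6
sensor=K: humidity >= 69 OR status IN ('warn', 'fail', 'offline') → 6
sensor=L: humidity >= 69 OR status IN ('warn', 'fail', 'offline') → 6
sensor=Q: humidity >= 69 OR status IN ('warn', 'fail', 'offline') → 6
sensor=S: humidity >= 69 OR status IN ('warn', 'fail', 'offline') → 6
sensor=V: humidity >= 80 AND status IN ('ok', 'fail') → 39
sensor=Y: humidity >= 69 OR status IN ('warn', 'fail', 'offline') → 6

6, 38, 6, 6, 6, 6, 6, 6, 6, 39, 6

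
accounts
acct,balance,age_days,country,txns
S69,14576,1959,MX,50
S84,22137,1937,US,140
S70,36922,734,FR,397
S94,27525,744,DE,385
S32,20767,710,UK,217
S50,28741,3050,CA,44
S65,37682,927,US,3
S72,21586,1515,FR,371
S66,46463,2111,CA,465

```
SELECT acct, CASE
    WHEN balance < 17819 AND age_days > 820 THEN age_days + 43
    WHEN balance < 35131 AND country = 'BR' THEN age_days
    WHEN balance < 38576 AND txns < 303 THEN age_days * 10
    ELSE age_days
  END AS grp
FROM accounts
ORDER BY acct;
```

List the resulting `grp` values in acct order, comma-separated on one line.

acct=S32: balance < 38576 AND txns < 303 → 7100
acct=S50: balance < 38576 AND txns < 303 → 30500
acct=S65: balance < 38576 AND txns < 303 → 9270
acct=S66: ELSE → 2111
acct=S69: balance < 17819 AND age_days > 820 → 2002
acct=S70: ELSE → 734
acct=S72: ELSE → 1515
acct=S84: balance < 38576 AND txns < 303 → 19370
acct=S94: ELSE → 744

7100, 30500, 9270, 2111, 2002, 734, 1515, 19370, 744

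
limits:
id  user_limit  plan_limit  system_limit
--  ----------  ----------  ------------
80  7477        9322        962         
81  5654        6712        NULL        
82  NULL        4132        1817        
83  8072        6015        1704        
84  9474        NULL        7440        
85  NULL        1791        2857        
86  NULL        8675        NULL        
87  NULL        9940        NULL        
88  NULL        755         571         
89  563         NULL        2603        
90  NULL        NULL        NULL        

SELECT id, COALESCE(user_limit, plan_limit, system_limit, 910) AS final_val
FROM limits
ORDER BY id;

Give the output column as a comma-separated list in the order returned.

7477, 5654, 4132, 8072, 9474, 1791, 8675, 9940, 755, 563, 910

id=80: user_limit=7477 → 7477
id=81: user_limit=5654 → 5654
id=82: user_limit=NULL, plan_limit=4132 → 4132
id=83: user_limit=8072 → 8072
id=84: user_limit=9474 → 9474
id=85: user_limit=NULL, plan_limit=1791 → 1791
id=86: user_limit=NULL, plan_limit=8675 → 8675
id=87: user_limit=NULL, plan_limit=9940 → 9940
id=88: user_limit=NULL, plan_limit=755 → 755
id=89: user_limit=563 → 563
id=90: user_limit=NULL, plan_limit=NULL, system_limit=NULL, → literal 910 → 910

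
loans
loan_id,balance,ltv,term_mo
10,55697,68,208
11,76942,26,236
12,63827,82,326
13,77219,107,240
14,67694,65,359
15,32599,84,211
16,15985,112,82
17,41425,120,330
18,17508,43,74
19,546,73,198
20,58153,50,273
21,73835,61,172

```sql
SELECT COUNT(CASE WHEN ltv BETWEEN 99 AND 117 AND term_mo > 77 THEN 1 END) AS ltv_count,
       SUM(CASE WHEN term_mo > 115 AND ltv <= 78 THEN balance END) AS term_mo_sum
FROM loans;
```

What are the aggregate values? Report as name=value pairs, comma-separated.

ltv_count=2, term_mo_sum=332867

[ltv_count: ltv BETWEEN 99 AND 117 AND term_mo > 77]
loan_id=10: ✗
loan_id=11: ✗
loan_id=12: ✗
loan_id=13: ✓ → 1
loan_id=14: ✗
loan_id=15: ✗
loan_id=16: ✓ → 1
loan_id=17: ✗
loan_id=18: ✗
loan_id=19: ✗
loan_id=20: ✗
loan_id=21: ✗
ltv_count = COUNT(1, 1) = 2
—
[term_mo_sum: term_mo > 115 AND ltv <= 78]
loan_id=10: ✓ → 55697
loan_id=11: ✓ → 76942
loan_id=12: ✗
loan_id=13: ✗
loan_id=14: ✓ → 67694
loan_id=15: ✗
loan_id=16: ✗
loan_id=17: ✗
loan_id=18: ✗
loan_id=19: ✓ → 546
loan_id=20: ✓ → 58153
loan_id=21: ✓ → 73835
term_mo_sum = 55697 + 76942 + 67694 + 546 + 58153 + 73835 = 332867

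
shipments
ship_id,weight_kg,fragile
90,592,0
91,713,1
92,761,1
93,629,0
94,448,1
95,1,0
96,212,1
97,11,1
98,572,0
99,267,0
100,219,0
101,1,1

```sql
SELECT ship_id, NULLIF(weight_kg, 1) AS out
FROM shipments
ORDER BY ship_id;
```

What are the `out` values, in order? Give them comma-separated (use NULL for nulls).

592, 713, 761, 629, 448, NULL, 212, 11, 572, 267, 219, NULL

ship_id=90: weight_kg=592 vs 1: differ → 592
ship_id=91: weight_kg=713 vs 1: differ → 713
ship_id=92: weight_kg=761 vs 1: differ → 761
ship_id=93: weight_kg=629 vs 1: differ → 629
ship_id=94: weight_kg=448 vs 1: differ → 448
ship_id=95: weight_kg=1 vs 1: equal → NULL
ship_id=96: weight_kg=212 vs 1: differ → 212
ship_id=97: weight_kg=11 vs 1: differ → 11
ship_id=98: weight_kg=572 vs 1: differ → 572
ship_id=99: weight_kg=267 vs 1: differ → 267
ship_id=100: weight_kg=219 vs 1: differ → 219
ship_id=101: weight_kg=1 vs 1: equal → NULL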